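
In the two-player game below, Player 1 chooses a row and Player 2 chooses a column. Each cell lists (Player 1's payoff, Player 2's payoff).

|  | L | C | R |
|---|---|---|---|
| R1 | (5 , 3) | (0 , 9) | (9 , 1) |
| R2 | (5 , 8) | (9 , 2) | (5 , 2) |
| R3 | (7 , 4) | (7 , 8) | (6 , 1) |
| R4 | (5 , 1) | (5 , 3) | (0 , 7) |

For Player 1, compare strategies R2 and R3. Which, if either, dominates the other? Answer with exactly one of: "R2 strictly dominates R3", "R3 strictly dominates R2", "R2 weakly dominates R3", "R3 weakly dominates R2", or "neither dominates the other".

Compare R2 to R3 across every action of Player 2: L: 5<7, C: 9>7, R: 5<6.
R2 does better at C but worse at L, R; neither strategy dominates the other.

neither dominates the other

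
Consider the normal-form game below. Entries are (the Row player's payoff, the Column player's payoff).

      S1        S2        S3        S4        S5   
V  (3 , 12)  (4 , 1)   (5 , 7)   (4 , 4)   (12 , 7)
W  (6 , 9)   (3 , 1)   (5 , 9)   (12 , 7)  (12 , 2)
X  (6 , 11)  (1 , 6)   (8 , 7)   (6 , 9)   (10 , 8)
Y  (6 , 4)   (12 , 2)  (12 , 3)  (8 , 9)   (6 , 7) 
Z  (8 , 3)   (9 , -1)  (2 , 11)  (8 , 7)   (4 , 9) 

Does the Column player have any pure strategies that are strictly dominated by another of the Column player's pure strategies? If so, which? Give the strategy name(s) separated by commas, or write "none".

S1 is not dominated — it holds its own against S2 at V (12>1); S3 at V (12>7); S4 at V (12>4); S5 at V (12>7).
S2: dominated, since S1 does at least as well everywhere (V: 12>1, W: 9>1, X: 11>6, Y: 4>2, Z: 3>-1).
S3: no other strategy beats it everywhere (S1 at W (9=9); S2 at V (7>1); S4 at V (7>4); S5 at V (7=7)).
S4: no other strategy beats it everywhere (S1 at Y (9>4); S2 at V (4>1); S3 at X (9>7); S5 at W (7>2)).
S5 is not dominated — it holds its own against S1 at Y (7>4); S2 at V (7>1); S3 at V (7=7); S4 at V (7>4).

S2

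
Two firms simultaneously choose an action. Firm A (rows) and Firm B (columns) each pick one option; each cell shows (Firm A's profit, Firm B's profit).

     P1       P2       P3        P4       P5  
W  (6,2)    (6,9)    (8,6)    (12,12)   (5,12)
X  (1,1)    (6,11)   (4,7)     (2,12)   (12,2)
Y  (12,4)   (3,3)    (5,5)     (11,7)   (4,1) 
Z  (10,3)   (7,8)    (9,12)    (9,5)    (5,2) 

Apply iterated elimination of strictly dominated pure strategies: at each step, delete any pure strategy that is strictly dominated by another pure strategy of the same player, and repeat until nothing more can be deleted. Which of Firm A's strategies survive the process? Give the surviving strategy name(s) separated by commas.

W, X, Z

Firm B's strategy P1 is strictly dominated by P3 (W: 6>2, X: 7>1, Y: 5>4, Z: 12>3) and is removed.
Row Y is eliminated: W beats it against every remaining column (P2: 6>3, P3: 8>5, P4: 12>11, P5: 5>4).
Among the remaining strategies, none is strictly dominated by another pure strategy of the same player, so the elimination stops.
Surviving strategies — Firm A: {W, X, Z}; Firm B: {P2, P3, P4, P5}.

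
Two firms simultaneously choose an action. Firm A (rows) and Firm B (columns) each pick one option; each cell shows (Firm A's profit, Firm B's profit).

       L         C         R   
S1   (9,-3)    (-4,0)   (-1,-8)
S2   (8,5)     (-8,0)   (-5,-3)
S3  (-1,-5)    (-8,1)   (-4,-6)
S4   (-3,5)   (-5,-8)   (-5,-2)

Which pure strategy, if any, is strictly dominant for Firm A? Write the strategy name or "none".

S1 vs S2: L: 9>8, C: -4>-8, R: -1>-5.
S1 vs S3: L: 9>-1, C: -4>-8, R: -1>-4.
S1 vs S4: L: 9>-3, C: -4>-5, R: -1>-5.
S1 strictly beats every other strategy against every opponent action, so it is strictly dominant.

S1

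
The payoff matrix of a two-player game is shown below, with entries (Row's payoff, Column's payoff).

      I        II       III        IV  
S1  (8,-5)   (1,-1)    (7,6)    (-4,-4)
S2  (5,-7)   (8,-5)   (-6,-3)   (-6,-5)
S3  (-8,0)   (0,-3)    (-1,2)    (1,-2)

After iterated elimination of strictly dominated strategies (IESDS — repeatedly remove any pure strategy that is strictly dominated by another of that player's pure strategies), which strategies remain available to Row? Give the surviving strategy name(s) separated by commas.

S1

For Column, III strictly dominates I on the remaining rows (S1: 6>-5, S2: -3>-7, S3: 2>0); eliminate I.
For Column, III strictly dominates II on the remaining rows (S1: 6>-1, S2: -3>-5, S3: 2>-3); eliminate II.
For Row, S1 strictly dominates S2 on the remaining columns (III: 7>-6, IV: -4>-6); eliminate S2.
Column's strategy IV is strictly dominated by III (S1: 6>-4, S3: 2>-2) and is removed.
For Row, S1 strictly dominates S3 on the remaining columns (III: 7>-1); eliminate S3.
Among the remaining strategies, none is strictly dominated by another pure strategy of the same player, so the elimination stops.
Surviving strategies — Row: {S1}; Column: {III}.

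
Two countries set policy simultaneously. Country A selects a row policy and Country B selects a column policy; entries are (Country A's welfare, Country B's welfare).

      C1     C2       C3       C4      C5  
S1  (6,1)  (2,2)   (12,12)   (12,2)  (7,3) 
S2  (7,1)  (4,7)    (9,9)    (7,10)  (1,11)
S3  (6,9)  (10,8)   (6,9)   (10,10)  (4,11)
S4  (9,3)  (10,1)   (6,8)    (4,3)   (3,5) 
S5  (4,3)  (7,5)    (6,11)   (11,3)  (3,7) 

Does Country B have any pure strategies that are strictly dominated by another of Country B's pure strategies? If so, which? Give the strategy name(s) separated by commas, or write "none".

C1: dominated, since C5 does at least as well everywhere (S1: 3>1, S2: 11>1, S3: 11>9, S4: 5>3, S5: 7>3).
C2 is strictly dominated by C3 (S1: 12>2, S2: 9>7, S3: 9>8, S4: 8>1, S5: 11>5).
C3 is not dominated — it holds its own against C1 at S1 (12>1); C2 at S1 (12>2); C4 at S1 (12>2); C5 at S1 (12>3).
C4 is strictly dominated by C5 (S1: 3>2, S2: 11>10, S3: 11>10, S4: 5>3, S5: 7>3).
C5 is not dominated — it holds its own against C1 at S1 (3>1); C2 at S1 (3>2); C3 at S2 (11>9); C4 at S1 (3>2).

C1, C2, C4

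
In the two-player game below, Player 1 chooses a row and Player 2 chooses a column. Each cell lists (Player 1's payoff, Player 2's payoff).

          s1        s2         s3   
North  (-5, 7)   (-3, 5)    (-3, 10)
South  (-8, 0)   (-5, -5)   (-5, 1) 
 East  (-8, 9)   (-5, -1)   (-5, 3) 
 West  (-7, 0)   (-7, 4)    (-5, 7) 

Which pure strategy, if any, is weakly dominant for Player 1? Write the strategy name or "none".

North

North vs South: s1: -5>-8, s2: -3>-5, s3: -3>-5.
North vs East: s1: -5>-8, s2: -3>-5, s3: -3>-5.
North vs West: s1: -5>-7, s2: -3>-7, s3: -3>-5.
North is at least as good as every other strategy against every opponent action, so it is weakly dominant.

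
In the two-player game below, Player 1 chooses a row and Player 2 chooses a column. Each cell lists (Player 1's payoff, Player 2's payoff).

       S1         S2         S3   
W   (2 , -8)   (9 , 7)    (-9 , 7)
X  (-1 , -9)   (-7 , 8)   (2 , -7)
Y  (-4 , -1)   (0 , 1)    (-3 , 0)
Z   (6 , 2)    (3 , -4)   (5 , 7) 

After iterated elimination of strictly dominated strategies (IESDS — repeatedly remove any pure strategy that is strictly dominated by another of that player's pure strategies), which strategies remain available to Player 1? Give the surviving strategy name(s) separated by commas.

W, Z

Player 1's strategy X is strictly dominated by Z (S1: 6>-1, S2: 3>-7, S3: 5>2) and is removed.
For Player 1, Z strictly dominates Y on the remaining columns (S1: 6>-4, S2: 3>0, S3: 5>-3); eliminate Y.
Player 2's strategy S1 is strictly dominated by S3 (W: 7>-8, Z: 7>2) and is removed.
Among the remaining strategies, none is strictly dominated by another pure strategy of the same player, so the elimination stops.
Surviving strategies — Player 1: {W, Z}; Player 2: {S2, S3}.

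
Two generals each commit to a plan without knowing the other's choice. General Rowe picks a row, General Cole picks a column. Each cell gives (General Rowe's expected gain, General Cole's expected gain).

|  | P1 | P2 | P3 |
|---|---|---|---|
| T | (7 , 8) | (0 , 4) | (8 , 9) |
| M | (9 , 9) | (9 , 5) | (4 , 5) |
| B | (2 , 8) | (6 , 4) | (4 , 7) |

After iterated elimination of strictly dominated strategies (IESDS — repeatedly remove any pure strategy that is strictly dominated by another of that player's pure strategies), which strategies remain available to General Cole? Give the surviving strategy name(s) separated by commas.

P1, P3

General Cole's strategy P2 is strictly dominated by P1 (T: 8>4, M: 9>5, B: 8>4) and is removed.
For General Rowe, T strictly dominates B on the remaining columns (P1: 7>2, P3: 8>4); eliminate B.
Among the remaining strategies, none is strictly dominated by another pure strategy of the same player, so the elimination stops.
Surviving strategies — General Rowe: {T, M}; General Cole: {P1, P3}.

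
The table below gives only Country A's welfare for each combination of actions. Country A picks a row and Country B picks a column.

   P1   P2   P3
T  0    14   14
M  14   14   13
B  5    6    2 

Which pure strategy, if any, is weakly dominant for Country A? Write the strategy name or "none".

T fails to dominate M at P1 (0<14).
M fails to dominate T at P3 (13<14).
B fails to dominate T at P2 (6<14).
No single strategy dominates all the others.

none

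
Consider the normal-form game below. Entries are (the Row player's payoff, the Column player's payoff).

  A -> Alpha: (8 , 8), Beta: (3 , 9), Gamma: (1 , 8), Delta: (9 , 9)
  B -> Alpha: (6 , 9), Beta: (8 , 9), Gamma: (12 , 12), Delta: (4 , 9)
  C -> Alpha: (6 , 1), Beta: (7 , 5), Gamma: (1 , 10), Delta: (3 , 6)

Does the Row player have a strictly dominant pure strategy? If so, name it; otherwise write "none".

none

A fails to dominate B at Beta (3<8).
B fails to dominate A at Alpha (6<8).
C fails to dominate A at Alpha (6<8).
No single strategy dominates all the others.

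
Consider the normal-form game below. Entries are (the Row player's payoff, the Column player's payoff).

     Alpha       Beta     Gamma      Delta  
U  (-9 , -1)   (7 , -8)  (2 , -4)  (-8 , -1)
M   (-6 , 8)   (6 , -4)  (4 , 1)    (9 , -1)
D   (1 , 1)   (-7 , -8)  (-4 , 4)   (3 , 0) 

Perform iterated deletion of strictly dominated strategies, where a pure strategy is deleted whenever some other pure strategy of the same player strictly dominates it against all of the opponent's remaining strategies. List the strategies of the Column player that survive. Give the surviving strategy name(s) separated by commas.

Alpha, Gamma

Column Beta is eliminated: Alpha beats it against every remaining row (U: -1>-8, M: 8>-4, D: 1>-8).
Row U is eliminated: M beats it against every remaining column (Alpha: -6>-9, Gamma: 4>2, Delta: 9>-8).
For the Column player, Alpha strictly dominates Delta on the remaining rows (M: 8>-1, D: 1>0); eliminate Delta.
Among the remaining strategies, none is strictly dominated by another pure strategy of the same player, so the elimination stops.
Surviving strategies — the Row player: {M, D}; the Column player: {Alpha, Gamma}.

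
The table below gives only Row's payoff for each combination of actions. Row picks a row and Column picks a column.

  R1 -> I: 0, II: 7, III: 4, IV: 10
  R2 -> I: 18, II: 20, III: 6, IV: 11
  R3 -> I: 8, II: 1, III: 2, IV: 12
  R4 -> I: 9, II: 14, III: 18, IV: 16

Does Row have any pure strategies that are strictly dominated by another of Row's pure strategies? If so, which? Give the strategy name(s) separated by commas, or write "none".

R1, R3

R2 strictly dominates R1 — I: 18>0, II: 20>7, III: 6>4, IV: 11>10.
Nothing dominates R2: R1 at I (18>0); R3 at I (18>8); R4 at I (18>9).
R3: dominated, since R4 does at least as well everywhere (I: 9>8, II: 14>1, III: 18>2, IV: 16>12).
Nothing dominates R4: R1 at I (9>0); R2 at III (18>6); R3 at I (9>8).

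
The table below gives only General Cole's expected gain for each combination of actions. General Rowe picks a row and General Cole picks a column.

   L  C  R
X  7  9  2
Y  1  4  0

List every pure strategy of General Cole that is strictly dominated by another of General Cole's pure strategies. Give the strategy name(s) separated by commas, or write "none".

L, R

C strictly dominates L — X: 9>7, Y: 4>1.
C is not dominated — it holds its own against L at X (9>7); R at X (9>2).
R: dominated, since L does at least as well everywhere (X: 7>2, Y: 1>0).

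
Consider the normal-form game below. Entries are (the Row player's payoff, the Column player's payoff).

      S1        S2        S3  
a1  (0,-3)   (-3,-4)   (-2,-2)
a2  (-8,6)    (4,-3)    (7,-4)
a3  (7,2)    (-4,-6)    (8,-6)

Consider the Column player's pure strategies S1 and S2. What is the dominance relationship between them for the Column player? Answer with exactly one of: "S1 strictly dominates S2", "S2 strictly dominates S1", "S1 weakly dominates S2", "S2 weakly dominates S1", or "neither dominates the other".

S1 strictly dominates S2

Compare S1 to S2 across each choice by the Row player: a1: -3>-4, a2: 6>-3, a3: 2>-6.
S1 gives a strictly higher payoff against each choice by the Row player, so S1 strictly dominates S2.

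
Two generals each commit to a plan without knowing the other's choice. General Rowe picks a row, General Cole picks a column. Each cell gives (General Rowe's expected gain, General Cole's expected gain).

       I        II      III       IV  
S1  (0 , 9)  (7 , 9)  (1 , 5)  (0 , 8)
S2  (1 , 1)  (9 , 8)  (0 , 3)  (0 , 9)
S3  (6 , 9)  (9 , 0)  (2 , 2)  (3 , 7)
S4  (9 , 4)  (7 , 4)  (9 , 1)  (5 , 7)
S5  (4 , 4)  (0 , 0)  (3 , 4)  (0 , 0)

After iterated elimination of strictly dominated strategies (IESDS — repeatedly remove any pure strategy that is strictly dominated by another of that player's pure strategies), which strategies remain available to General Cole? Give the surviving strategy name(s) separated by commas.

Row S1 is eliminated: S3 beats it against every remaining column (I: 6>0, II: 9>7, III: 2>1, IV: 3>0).
Row S5 is eliminated: S4 beats it against every remaining column (I: 9>4, II: 7>0, III: 9>3, IV: 5>0).
Column II is eliminated: IV beats it against every remaining row (S2: 9>8, S3: 7>0, S4: 7>4).
For General Rowe, S3 strictly dominates S2 on the remaining columns (I: 6>1, III: 2>0, IV: 3>0); eliminate S2.
General Rowe's strategy S3 is strictly dominated by S4 (I: 9>6, III: 9>2, IV: 5>3) and is removed.
Column I is eliminated: IV beats it against every remaining row (S4: 7>4).
Column III is eliminated: IV beats it against every remaining row (S4: 7>1).
Among the remaining strategies, none is strictly dominated by another pure strategy of the same player, so the elimination stops.
Surviving strategies — General Rowe: {S4}; General Cole: {IV}.

IV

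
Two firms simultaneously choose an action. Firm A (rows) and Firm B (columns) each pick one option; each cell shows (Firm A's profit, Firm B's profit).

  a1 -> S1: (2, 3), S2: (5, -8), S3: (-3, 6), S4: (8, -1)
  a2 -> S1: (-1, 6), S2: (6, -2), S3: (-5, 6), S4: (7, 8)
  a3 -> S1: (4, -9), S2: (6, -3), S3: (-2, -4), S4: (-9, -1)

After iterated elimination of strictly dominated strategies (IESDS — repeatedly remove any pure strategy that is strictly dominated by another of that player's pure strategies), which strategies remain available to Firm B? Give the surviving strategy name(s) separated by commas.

S3, S4

Firm B's strategy S2 is strictly dominated by S4 (a1: -1>-8, a2: 8>-2, a3: -1>-3) and is removed.
Row a2 is eliminated: a1 beats it against every remaining column (S1: 2>-1, S3: -3>-5, S4: 8>7).
Firm B's strategy S1 is strictly dominated by S3 (a1: 6>3, a3: -4>-9) and is removed.
Among the remaining strategies, none is strictly dominated by another pure strategy of the same player, so the elimination stops.
Surviving strategies — Firm A: {a1, a3}; Firm B: {S3, S4}.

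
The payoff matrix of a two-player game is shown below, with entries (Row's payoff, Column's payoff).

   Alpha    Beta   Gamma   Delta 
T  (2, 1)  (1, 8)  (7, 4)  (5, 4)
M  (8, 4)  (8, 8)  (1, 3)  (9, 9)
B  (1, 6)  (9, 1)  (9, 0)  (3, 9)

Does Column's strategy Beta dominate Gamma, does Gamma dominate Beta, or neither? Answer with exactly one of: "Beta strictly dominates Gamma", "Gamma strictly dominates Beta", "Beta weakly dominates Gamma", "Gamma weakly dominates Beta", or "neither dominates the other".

Beta's payoffs vs Gamma's, by Row's action — T: 8>4, M: 8>3, B: 1>0.
Every comparison favours Beta, so Beta strictly dominates Gamma.

Beta strictly dominates Gamma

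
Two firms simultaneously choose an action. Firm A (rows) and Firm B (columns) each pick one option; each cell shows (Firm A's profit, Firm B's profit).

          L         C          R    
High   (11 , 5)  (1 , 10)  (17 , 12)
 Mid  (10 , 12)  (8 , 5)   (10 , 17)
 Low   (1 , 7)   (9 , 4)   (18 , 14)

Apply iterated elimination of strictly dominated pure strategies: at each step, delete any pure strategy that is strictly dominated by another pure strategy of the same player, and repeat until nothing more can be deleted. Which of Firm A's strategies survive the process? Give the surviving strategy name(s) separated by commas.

Column L is eliminated: R beats it against every remaining row (High: 12>5, Mid: 17>12, Low: 14>7).
For Firm A, Low strictly dominates High on the remaining columns (C: 9>1, R: 18>17); eliminate High.
For Firm A, Low strictly dominates Mid on the remaining columns (C: 9>8, R: 18>10); eliminate Mid.
Firm B's strategy C is strictly dominated by R (Low: 14>4) and is removed.
Among the remaining strategies, none is strictly dominated by another pure strategy of the same player, so the elimination stops.
Surviving strategies — Firm A: {Low}; Firm B: {R}.

Low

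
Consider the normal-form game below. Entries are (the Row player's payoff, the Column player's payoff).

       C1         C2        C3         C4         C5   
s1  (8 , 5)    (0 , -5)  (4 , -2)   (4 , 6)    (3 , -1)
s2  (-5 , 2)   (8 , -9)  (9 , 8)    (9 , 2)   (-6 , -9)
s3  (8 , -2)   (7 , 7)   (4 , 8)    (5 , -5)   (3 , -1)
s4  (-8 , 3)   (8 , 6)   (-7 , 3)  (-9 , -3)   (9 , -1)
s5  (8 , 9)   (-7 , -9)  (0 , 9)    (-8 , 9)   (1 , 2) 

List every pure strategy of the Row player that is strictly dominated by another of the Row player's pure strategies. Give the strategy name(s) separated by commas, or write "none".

s1 is not dominated — it holds its own against s2 at C1 (8>-5); s3 at C1 (8=8); s4 at C1 (8>-8); s5 at C1 (8=8).
Nothing dominates s2: s1 at C2 (8>0); s3 at C2 (8>7); s4 at C1 (-5>-8); s5 at C2 (8>-7).
Nothing dominates s3: s1 at C1 (8=8); s2 at C1 (8>-5); s4 at C1 (8>-8); s5 at C1 (8=8).
s4 is not dominated — it holds its own against s1 at C2 (8>0); s2 at C2 (8=8); s3 at C2 (8>7); s5 at C2 (8>-7).
Nothing dominates s5: s1 at C1 (8=8); s2 at C1 (8>-5); s3 at C1 (8=8); s4 at C1 (8>-8).

none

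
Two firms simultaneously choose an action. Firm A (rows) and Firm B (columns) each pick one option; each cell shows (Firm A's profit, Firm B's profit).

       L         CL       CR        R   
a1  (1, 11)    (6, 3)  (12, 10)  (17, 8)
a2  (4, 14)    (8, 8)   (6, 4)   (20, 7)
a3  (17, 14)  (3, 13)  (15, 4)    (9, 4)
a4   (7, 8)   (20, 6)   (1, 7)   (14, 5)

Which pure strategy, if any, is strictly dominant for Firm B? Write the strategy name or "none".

L vs CL: a1: 11>3, a2: 14>8, a3: 14>13, a4: 8>6.
L vs CR: a1: 11>10, a2: 14>4, a3: 14>4, a4: 8>7.
L vs R: a1: 11>8, a2: 14>7, a3: 14>4, a4: 8>5.
L strictly beats every other strategy against every opponent action, so it is strictly dominant.

L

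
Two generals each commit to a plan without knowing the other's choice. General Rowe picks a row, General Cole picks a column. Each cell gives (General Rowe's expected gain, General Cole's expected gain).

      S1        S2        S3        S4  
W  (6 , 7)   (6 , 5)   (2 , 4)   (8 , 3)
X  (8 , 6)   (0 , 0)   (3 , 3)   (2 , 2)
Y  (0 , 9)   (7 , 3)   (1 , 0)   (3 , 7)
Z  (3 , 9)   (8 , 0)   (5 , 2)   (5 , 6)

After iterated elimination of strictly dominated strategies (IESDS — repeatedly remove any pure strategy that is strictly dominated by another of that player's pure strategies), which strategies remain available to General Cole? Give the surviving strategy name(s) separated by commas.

S1

Row Y is eliminated: Z beats it against every remaining column (S1: 3>0, S2: 8>7, S3: 5>1, S4: 5>3).
For General Cole, S1 strictly dominates S2 on the remaining rows (W: 7>5, X: 6>0, Z: 9>0); eliminate S2.
General Cole's strategy S3 is strictly dominated by S1 (W: 7>4, X: 6>3, Z: 9>2) and is removed.
General Rowe's strategy Z is strictly dominated by W (S1: 6>3, S4: 8>5) and is removed.
Column S4 is eliminated: S1 beats it against every remaining row (W: 7>3, X: 6>2).
For General Rowe, X strictly dominates W on the remaining columns (S1: 8>6); eliminate W.
Among the remaining strategies, none is strictly dominated by another pure strategy of the same player, so the elimination stops.
Surviving strategies — General Rowe: {X}; General Cole: {S1}.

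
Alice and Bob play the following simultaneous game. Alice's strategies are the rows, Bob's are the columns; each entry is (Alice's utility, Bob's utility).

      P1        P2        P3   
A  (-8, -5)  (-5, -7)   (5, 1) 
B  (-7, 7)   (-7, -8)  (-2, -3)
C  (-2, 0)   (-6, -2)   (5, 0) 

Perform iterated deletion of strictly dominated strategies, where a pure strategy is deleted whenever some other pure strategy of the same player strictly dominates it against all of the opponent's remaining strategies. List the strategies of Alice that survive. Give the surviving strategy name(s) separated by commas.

A, C

Row B is eliminated: C beats it against every remaining column (P1: -2>-7, P2: -6>-7, P3: 5>-2).
Column P2 is eliminated: P1 beats it against every remaining row (A: -5>-7, C: 0>-2).
Among the remaining strategies, none is strictly dominated by another pure strategy of the same player, so the elimination stops.
Surviving strategies — Alice: {A, C}; Bob: {P1, P3}.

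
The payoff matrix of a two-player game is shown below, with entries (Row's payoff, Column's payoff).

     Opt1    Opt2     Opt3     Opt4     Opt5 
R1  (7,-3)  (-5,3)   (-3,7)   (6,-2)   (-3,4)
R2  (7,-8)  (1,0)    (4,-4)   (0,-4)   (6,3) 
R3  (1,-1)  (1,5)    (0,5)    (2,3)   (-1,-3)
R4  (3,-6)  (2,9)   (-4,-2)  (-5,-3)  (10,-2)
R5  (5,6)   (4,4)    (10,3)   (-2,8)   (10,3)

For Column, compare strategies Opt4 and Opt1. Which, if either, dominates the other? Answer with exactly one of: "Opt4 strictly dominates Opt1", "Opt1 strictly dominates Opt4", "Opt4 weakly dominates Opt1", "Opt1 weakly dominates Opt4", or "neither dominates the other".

Compare Opt4 to Opt1 across each opponent action: R1: -2>-3, R2: -4>-8, R3: 3>-1, R4: -3>-6, R5: 8>6.
Opt4 gives a strictly higher payoff against each opponent action, so Opt4 strictly dominates Opt1.

Opt4 strictly dominates Opt1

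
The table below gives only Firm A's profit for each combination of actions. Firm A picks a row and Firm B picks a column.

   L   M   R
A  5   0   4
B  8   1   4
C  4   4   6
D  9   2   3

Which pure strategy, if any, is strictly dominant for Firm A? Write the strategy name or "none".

none

A fails to dominate B at L (5<8).
B fails to dominate A at R (4=4).
C fails to dominate A at L (4<5).
D fails to dominate A at R (3<4).
No single strategy dominates all the others.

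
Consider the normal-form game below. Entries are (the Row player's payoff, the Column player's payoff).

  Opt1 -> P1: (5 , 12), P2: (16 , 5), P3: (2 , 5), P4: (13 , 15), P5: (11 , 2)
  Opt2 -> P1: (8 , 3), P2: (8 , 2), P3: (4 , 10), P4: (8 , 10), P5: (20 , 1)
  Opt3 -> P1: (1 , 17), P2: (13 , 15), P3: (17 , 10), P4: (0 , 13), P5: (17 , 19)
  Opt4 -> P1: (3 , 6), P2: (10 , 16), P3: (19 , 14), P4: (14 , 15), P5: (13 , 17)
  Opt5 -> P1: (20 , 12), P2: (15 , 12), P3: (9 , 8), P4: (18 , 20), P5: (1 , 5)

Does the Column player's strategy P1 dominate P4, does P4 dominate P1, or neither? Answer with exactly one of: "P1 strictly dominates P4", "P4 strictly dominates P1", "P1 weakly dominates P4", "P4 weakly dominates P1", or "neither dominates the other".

P1's payoffs vs P4's, by the Row player's action — Opt1: 12<15, Opt2: 3<10, Opt3: 17>13, Opt4: 6<15, Opt5: 12<20.
P1 does better at Opt3 but worse at Opt1, Opt2, Opt4, Opt5; neither strategy dominates the other.

neither dominates the other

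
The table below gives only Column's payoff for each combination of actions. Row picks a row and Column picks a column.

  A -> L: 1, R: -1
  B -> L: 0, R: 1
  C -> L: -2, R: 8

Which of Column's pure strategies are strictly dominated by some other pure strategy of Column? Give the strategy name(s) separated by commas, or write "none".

L: no other strategy beats it everywhere (R at A (1>-1)).
R is not dominated — it holds its own against L at B (1>0).

none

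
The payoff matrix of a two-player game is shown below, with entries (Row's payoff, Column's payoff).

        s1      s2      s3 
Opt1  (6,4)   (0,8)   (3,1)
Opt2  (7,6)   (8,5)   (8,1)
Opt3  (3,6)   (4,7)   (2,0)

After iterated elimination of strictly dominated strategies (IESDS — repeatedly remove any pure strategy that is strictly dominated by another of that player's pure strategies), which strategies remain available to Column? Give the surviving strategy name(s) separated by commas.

s1

Row's strategy Opt1 is strictly dominated by Opt2 (s1: 7>6, s2: 8>0, s3: 8>3) and is removed.
For Row, Opt2 strictly dominates Opt3 on the remaining columns (s1: 7>3, s2: 8>4, s3: 8>2); eliminate Opt3.
Column s2 is eliminated: s1 beats it against every remaining row (Opt2: 6>5).
Column's strategy s3 is strictly dominated by s1 (Opt2: 6>1) and is removed.
Among the remaining strategies, none is strictly dominated by another pure strategy of the same player, so the elimination stops.
Surviving strategies — Row: {Opt2}; Column: {s1}.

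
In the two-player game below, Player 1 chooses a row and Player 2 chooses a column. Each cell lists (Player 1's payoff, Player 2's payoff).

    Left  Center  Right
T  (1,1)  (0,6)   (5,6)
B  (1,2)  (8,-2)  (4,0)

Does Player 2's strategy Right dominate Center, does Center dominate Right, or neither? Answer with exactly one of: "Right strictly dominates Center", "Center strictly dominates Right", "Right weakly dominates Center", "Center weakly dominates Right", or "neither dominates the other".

Right's payoffs vs Center's, by Player 1's action — T: 6=6, B: 0>-2.
Right is at least as good everywhere and strictly better somewhere (tied only at T), so Right weakly but not strictly dominates Center.

Right weakly dominates Center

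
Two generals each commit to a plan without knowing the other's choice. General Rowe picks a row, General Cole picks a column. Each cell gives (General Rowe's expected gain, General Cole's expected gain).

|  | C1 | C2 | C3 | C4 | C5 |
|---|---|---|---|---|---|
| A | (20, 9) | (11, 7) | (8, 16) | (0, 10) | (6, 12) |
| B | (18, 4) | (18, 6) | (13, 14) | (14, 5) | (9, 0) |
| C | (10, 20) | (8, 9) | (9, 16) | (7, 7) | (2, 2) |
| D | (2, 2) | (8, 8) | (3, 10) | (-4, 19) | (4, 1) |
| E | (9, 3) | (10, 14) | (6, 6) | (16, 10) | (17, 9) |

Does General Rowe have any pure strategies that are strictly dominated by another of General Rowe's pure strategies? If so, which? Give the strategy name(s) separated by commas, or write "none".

C, D

A is not dominated — it holds its own against B at C1 (20>18); C at C1 (20>10); D at C1 (20>2); E at C1 (20>9).
B is not dominated — it holds its own against A at C2 (18>11); C at C1 (18>10); D at C1 (18>2); E at C1 (18>9).
C: dominated, since B does at least as well everywhere (C1: 18>10, C2: 18>8, C3: 13>9, C4: 14>7, C5: 9>2).
D: dominated, since A does at least as well everywhere (C1: 20>2, C2: 11>8, C3: 8>3, C4: 0>-4, C5: 6>4).
E is not dominated — it holds its own against A at C4 (16>0); B at C4 (16>14); C at C2 (10>8); D at C1 (9>2).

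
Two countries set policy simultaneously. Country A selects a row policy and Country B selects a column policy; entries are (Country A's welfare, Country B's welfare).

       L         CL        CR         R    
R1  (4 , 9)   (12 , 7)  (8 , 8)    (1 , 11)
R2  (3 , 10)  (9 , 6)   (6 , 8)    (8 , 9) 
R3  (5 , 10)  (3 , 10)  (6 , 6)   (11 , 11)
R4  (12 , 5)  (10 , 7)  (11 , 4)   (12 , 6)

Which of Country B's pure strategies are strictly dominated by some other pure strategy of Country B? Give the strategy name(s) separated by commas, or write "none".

L is not dominated — it holds its own against CL at R1 (9>7); CR at R1 (9>8); R at R2 (10>9).
CL is not dominated — it holds its own against L at R3 (10=10); CR at R3 (10>6); R at R4 (7>6).
L strictly dominates CR — R1: 9>8, R2: 10>8, R3: 10>6, R4: 5>4.
R: no other strategy beats it everywhere (L at R1 (11>9); CL at R1 (11>7); CR at R1 (11>8)).

CR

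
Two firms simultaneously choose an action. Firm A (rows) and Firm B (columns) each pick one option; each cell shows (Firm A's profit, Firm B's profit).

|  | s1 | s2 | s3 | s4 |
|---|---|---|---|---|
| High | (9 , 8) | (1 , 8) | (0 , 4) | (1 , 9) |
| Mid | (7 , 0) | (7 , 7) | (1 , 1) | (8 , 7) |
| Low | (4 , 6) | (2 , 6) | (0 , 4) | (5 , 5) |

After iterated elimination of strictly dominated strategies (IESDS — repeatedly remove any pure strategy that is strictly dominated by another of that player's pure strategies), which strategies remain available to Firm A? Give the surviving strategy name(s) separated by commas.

Mid

For Firm A, Mid strictly dominates Low on the remaining columns (s1: 7>4, s2: 7>2, s3: 1>0, s4: 8>5); eliminate Low.
Column s1 is eliminated: s4 beats it against every remaining row (High: 9>8, Mid: 7>0).
Firm A's strategy High is strictly dominated by Mid (s2: 7>1, s3: 1>0, s4: 8>1) and is removed.
Column s3 is eliminated: s2 beats it against every remaining row (Mid: 7>1).
Among the remaining strategies, none is strictly dominated by another pure strategy of the same player, so the elimination stops.
Surviving strategies — Firm A: {Mid}; Firm B: {s2, s4}.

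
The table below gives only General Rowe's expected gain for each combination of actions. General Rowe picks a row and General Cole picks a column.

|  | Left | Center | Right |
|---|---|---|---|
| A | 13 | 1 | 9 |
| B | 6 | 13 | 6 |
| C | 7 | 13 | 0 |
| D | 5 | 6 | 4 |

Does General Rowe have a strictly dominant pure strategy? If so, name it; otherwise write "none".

A fails to dominate B at Center (1<13).
B fails to dominate A at Left (6<13).
C fails to dominate A at Left (7<13).
D fails to dominate A at Left (5<13).
No single strategy dominates all the others.

none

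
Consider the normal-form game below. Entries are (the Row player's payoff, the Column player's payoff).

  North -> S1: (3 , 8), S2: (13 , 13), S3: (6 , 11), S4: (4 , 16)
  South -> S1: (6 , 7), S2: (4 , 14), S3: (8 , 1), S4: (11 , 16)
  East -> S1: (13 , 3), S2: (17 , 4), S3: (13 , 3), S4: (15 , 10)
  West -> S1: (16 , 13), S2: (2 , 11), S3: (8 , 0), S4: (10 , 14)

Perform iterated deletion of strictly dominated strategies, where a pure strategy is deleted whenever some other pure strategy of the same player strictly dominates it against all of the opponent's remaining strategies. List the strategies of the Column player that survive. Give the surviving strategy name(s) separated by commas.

Row North is eliminated: East beats it against every remaining column (S1: 13>3, S2: 17>13, S3: 13>6, S4: 15>4).
Row South is eliminated: East beats it against every remaining column (S1: 13>6, S2: 17>4, S3: 13>8, S4: 15>11).
Column S1 is eliminated: S4 beats it against every remaining row (East: 10>3, West: 14>13).
The Row player's strategy West is strictly dominated by East (S2: 17>2, S3: 13>8, S4: 15>10) and is removed.
Column S2 is eliminated: S4 beats it against every remaining row (East: 10>4).
Column S3 is eliminated: S4 beats it against every remaining row (East: 10>3).
Among the remaining strategies, none is strictly dominated by another pure strategy of the same player, so the elimination stops.
Surviving strategies — the Row player: {East}; the Column player: {S4}.

S4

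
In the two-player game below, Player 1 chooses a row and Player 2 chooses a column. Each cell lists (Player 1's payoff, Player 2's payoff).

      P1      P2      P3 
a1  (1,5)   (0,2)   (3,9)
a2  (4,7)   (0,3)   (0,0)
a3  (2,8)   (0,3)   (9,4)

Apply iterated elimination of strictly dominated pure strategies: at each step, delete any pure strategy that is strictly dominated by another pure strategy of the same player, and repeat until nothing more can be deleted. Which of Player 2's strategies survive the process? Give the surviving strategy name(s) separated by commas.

P1

For Player 2, P1 strictly dominates P2 on the remaining rows (a1: 5>2, a2: 7>3, a3: 8>3); eliminate P2.
For Player 1, a3 strictly dominates a1 on the remaining columns (P1: 2>1, P3: 9>3); eliminate a1.
For Player 2, P1 strictly dominates P3 on the remaining rows (a2: 7>0, a3: 8>4); eliminate P3.
For Player 1, a2 strictly dominates a3 on the remaining columns (P1: 4>2); eliminate a3.
Among the remaining strategies, none is strictly dominated by another pure strategy of the same player, so the elimination stops.
Surviving strategies — Player 1: {a2}; Player 2: {P1}.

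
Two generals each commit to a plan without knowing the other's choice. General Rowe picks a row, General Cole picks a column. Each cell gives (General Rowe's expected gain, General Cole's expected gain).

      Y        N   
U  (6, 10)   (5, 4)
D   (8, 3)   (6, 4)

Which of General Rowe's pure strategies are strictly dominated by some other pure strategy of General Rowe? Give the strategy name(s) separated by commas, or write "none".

D strictly dominates U — Y: 8>6, N: 6>5.
D: no other strategy beats it everywhere (U at Y (8>6)).

U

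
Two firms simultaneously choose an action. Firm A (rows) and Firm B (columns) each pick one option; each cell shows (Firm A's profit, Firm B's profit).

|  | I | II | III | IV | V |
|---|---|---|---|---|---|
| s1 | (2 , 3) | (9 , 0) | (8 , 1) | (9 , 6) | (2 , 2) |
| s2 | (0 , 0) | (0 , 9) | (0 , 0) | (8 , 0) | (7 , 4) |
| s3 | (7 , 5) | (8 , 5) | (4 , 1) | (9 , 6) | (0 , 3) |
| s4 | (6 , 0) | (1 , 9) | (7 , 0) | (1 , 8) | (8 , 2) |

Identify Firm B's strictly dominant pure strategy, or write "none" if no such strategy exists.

I fails to dominate II at s2 (0<9).
II fails to dominate I at s1 (0<3).
III fails to dominate I at s1 (1<3).
IV fails to dominate I at s2 (0=0).
V fails to dominate I at s1 (2<3).
No single strategy dominates all the others.

none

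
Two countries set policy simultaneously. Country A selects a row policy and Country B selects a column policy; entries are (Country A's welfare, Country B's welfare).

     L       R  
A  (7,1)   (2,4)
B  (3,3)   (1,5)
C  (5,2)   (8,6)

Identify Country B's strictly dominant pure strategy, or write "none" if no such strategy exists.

R vs L: A: 4>1, B: 5>3, C: 6>2.
R strictly beats every other strategy against every opponent action, so it is strictly dominant.

R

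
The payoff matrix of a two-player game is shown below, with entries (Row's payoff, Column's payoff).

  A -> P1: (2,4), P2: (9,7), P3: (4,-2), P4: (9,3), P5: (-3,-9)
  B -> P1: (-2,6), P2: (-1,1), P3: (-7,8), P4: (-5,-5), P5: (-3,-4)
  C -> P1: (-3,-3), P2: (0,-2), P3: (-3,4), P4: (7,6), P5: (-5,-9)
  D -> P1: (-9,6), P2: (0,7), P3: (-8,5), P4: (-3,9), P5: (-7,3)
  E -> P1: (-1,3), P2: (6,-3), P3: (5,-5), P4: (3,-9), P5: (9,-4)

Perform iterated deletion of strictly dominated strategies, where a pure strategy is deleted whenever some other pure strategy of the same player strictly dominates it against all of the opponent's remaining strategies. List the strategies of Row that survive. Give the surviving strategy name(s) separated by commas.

For Row, E strictly dominates B on the remaining columns (P1: -1>-2, P2: 6>-1, P3: 5>-7, P4: 3>-5, P5: 9>-3); eliminate B.
For Row, A strictly dominates C on the remaining columns (P1: 2>-3, P2: 9>0, P3: 4>-3, P4: 9>7, P5: -3>-5); eliminate C.
Row's strategy D is strictly dominated by A (P1: 2>-9, P2: 9>0, P3: 4>-8, P4: 9>-3, P5: -3>-7) and is removed.
Column's strategy P3 is strictly dominated by P1 (A: 4>-2, E: 3>-5) and is removed.
Column P4 is eliminated: P1 beats it against every remaining row (A: 4>3, E: 3>-9).
For Column, P1 strictly dominates P5 on the remaining rows (A: 4>-9, E: 3>-4); eliminate P5.
Row E is eliminated: A beats it against every remaining column (P1: 2>-1, P2: 9>6).
Column's strategy P1 is strictly dominated by P2 (A: 7>4) and is removed.
Among the remaining strategies, none is strictly dominated by another pure strategy of the same player, so the elimination stops.
Surviving strategies — Row: {A}; Column: {P2}.

A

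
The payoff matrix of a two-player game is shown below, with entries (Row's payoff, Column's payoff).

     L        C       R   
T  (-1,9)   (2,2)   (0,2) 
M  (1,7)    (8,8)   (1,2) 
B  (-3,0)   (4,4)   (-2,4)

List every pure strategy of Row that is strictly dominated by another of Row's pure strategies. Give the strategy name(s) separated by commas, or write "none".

T: dominated, since M does at least as well everywhere (L: 1>-1, C: 8>2, R: 1>0).
M: no other strategy beats it everywhere (T at L (1>-1); B at L (1>-3)).
B is strictly dominated by M (L: 1>-3, C: 8>4, R: 1>-2).

T, B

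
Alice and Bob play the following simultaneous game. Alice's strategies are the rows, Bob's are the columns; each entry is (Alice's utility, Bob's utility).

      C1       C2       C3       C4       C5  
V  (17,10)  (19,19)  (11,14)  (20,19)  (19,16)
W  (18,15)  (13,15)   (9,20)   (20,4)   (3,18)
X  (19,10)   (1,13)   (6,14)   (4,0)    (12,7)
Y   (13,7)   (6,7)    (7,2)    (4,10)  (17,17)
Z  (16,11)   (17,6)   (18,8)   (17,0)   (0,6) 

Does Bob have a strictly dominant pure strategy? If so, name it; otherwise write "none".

none

C1 fails to dominate C2 at V (10<19).
C2 fails to dominate C1 at W (15=15).
C3 fails to dominate C1 at Y (2<7).
C4 fails to dominate C1 at W (4<15).
C5 fails to dominate C1 at X (7<10).
No single strategy dominates all the others.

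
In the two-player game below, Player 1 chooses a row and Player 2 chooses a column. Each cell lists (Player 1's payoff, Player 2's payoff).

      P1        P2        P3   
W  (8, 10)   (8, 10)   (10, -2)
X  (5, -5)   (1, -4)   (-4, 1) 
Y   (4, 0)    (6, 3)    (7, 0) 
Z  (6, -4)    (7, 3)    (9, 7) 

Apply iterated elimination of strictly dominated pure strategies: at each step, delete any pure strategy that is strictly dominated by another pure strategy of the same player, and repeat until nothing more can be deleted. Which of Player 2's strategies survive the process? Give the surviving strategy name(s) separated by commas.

For Player 1, W strictly dominates X on the remaining columns (P1: 8>5, P2: 8>1, P3: 10>-4); eliminate X.
Player 1's strategy Y is strictly dominated by W (P1: 8>4, P2: 8>6, P3: 10>7) and is removed.
Player 1's strategy Z is strictly dominated by W (P1: 8>6, P2: 8>7, P3: 10>9) and is removed.
For Player 2, P1 strictly dominates P3 on the remaining rows (W: 10>-2); eliminate P3.
Among the remaining strategies, none is strictly dominated by another pure strategy of the same player, so the elimination stops.
Surviving strategies — Player 1: {W}; Player 2: {P1, P2}.

P1, P2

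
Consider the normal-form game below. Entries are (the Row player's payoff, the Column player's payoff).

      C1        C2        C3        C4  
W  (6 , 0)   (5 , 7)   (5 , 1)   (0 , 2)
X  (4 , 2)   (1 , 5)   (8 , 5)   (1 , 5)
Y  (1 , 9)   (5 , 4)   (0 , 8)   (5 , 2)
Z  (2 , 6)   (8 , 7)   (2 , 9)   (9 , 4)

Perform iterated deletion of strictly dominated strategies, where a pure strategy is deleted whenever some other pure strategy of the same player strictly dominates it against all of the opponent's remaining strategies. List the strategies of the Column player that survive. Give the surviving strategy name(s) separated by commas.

For the Row player, Z strictly dominates Y on the remaining columns (C1: 2>1, C2: 8>5, C3: 2>0, C4: 9>5); eliminate Y.
Column C1 is eliminated: C2 beats it against every remaining row (W: 7>0, X: 5>2, Z: 7>6).
Among the remaining strategies, none is strictly dominated by another pure strategy of the same player, so the elimination stops.
Surviving strategies — the Row player: {W, X, Z}; the Column player: {C2, C3, C4}.

C2, C3, C4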